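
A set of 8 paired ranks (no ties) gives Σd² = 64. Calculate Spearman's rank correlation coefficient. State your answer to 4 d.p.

ρ = 1 − 6Σd² / [n(n²−1)] = 1 − 6×64 / (8×63)
  = 1 − 384/504 = 1 − 0.76190 ≈ 0.2381

0.2381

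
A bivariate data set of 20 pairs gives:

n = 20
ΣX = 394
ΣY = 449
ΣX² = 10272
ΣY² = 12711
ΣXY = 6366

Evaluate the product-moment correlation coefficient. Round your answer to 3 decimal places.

-0.965

r = (nΣXY − ΣXΣY) / √[(nΣX² − (ΣX)²)(nΣY² − (ΣY)²)]
Numerator: 20×6366 − 394×449 = -49586
Denominator: √[(205440 − 155236)(254220 − 201601)] = √[50204 × 52619] = 51397.3178
r = -49586 / 51397.3178 ≈ -0.965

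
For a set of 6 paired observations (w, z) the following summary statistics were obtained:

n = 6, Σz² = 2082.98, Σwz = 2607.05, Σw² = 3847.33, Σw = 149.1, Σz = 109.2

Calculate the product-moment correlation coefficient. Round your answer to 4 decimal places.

-0.9143

r = (nΣwz − ΣwΣz) / √[(nΣw² − (Σw)²)(nΣz² − (Σz)²)]
Numerator: 6×2607.05 − 149.1×109.2 = -639.42
Denominator: √[(23083.98 − 22230.81)(12497.88 − 11924.64)] = √[853.17 × 573.24] = 699.3362
r = -639.42 / 699.3362 ≈ -0.9143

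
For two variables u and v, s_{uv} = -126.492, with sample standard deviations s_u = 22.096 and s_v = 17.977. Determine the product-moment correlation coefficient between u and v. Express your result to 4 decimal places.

r = Cov(u,v) / (s_u · s_v) = -126.492 / (22.096 × 17.977)
  = -126.492 / 397.2198 ≈ -0.3184

-0.3184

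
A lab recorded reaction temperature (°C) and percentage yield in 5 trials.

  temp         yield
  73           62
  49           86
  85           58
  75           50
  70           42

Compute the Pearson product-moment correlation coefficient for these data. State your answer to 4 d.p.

-0.7037

n = 5, Σx = 352, Σy = 298, Σx² = 25480, Σy² = 18868, Σxy = 20360
nΣxy − ΣxΣy = 101800 − 104896 = -3096
nΣx² − (Σx)² = 127400 − 123904 = 3496; nΣy² − (Σy)² = 94340 − 88804 = 5536
r = -3096 / √(3496 × 5536) = -3096 / 4399.3018 ≈ -0.7037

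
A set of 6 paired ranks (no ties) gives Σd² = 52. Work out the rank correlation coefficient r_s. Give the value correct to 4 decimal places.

ρ = 1 − 6Σd² / [n(n²−1)] = 1 − 6×52 / (6×35)
  = 1 − 312/210 = 1 − 1.48571 ≈ -0.4857

-0.4857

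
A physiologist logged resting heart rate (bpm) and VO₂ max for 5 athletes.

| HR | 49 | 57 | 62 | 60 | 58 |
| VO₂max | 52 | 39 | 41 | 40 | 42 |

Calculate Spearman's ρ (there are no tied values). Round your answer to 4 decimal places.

Rank HR: 1, 2, 5, 4, 3
Rank VO₂max: 5, 1, 3, 2, 4
d = rank(HR) − rank(VO₂max): -4, 1, 2, 2, -1; Σd² = 26
ρ = 1 − 6Σd² / [n(n²−1)] = 1 − 6×26 / (5×24) = 1 − 156/120 ≈ -0.3000

-0.3000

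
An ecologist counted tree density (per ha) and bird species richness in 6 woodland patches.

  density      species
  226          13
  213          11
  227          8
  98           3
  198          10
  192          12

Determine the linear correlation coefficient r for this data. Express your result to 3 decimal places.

0.814

n = 6, Σx = 1154, Σy = 57, Σx² = 233646, Σy² = 607, Σxy = 11675
nΣxy − ΣxΣy = 70050 − 65778 = 4272
nΣx² − (Σx)² = 1401876 − 1331716 = 70160; nΣy² − (Σy)² = 3642 − 3249 = 393
r = 4272 / √(70160 × 393) = 4272 / 5250.9885 ≈ 0.814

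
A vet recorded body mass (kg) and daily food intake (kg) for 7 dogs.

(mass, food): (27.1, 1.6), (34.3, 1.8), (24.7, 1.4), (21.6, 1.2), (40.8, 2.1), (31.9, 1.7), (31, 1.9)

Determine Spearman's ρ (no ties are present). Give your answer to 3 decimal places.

Rank mass: 3, 6, 2, 1, 7, 5, 4
Rank food: 3, 5, 2, 1, 7, 4, 6
d = rank(mass) − rank(food): 0, 1, 0, 0, 0, 1, -2; Σd² = 6
ρ = 1 − 6Σd² / [n(n²−1)] = 1 − 6×6 / (7×48) = 1 − 36/336 ≈ 0.893

0.893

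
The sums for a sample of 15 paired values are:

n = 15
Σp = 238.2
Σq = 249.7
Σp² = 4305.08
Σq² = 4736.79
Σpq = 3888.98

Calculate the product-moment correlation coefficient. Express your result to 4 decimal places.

r = (nΣpq − ΣpΣq) / √[(nΣp² − (Σp)²)(nΣq² − (Σq)²)]
Numerator: 15×3888.98 − 238.2×249.7 = -1143.84
Denominator: √[(64576.2 − 56739.24)(71051.85 − 62350.09)] = √[7836.96 × 8701.76] = 8258.0473
r = -1143.84 / 8258.0473 ≈ -0.1385

-0.1385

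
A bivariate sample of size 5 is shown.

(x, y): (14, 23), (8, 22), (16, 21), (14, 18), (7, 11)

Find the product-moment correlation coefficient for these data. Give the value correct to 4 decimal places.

n = 5, Σx = 59, Σy = 95, Σx² = 761, Σy² = 1899, Σxy = 1163
nΣxy − ΣxΣy = 5815 − 5605 = 210
nΣx² − (Σx)² = 3805 − 3481 = 324; nΣy² − (Σy)² = 9495 − 9025 = 470
r = 210 / √(324 × 470) = 210 / 390.2307 ≈ 0.5381

0.5381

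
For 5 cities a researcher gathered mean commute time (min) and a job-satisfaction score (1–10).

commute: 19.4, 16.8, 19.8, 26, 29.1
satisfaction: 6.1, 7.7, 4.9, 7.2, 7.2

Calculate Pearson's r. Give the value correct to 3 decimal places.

n = 5, Σx = 111.1, Σy = 33.1, Σx² = 2573.45, Σy² = 224.19, Σxy = 741.44
nΣxy − ΣxΣy = 3707.2 − 3677.41 = 29.79
nΣx² − (Σx)² = 12867.25 − 12343.21 = 524.04; nΣy² − (Σy)² = 1120.95 − 1095.61 = 25.34
r = 29.79 / √(524.04 × 25.34) = 29.79 / 115.2353 ≈ 0.259

0.259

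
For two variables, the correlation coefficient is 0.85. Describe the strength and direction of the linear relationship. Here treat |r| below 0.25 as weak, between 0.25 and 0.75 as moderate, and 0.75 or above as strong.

strong positive

r = 0.85 > 0 so the relationship is positive.
|r| = 0.85, which falls in the strong range.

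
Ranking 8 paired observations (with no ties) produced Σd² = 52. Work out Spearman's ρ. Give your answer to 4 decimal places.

ρ = 1 − 6Σd² / [n(n²−1)] = 1 − 6×52 / (8×63)
  = 1 − 312/504 = 1 − 0.61905 ≈ 0.3810

0.3810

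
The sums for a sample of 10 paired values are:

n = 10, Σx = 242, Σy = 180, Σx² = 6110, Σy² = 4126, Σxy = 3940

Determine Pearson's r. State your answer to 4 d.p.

-0.8776

r = (nΣxy − ΣxΣy) / √[(nΣx² − (Σx)²)(nΣy² − (Σy)²)]
Numerator: 10×3940 − 242×180 = -4160
Denominator: √[(61100 − 58564)(41260 − 32400)] = √[2536 × 8860] = 4740.1435
r = -4160 / 4740.1435 ≈ -0.8776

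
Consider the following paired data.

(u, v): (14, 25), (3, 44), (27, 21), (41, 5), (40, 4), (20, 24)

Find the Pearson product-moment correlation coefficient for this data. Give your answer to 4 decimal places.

n = 6, Σu = 145, Σv = 123, Σu² = 4615, Σv² = 3619, Σuv = 1894
nΣuv − ΣuΣv = 11364 − 17835 = -6471
nΣu² − (Σu)² = 27690 − 21025 = 6665; nΣv² − (Σv)² = 21714 − 15129 = 6585
r = -6471 / √(6665 × 6585) = -6471 / 6624.8792 ≈ -0.9768

-0.9768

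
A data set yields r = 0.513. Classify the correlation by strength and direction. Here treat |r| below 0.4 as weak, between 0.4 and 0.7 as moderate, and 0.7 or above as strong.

r = 0.513 > 0 so the relationship is positive.
|r| = 0.513, which falls in the moderate range.

moderate positive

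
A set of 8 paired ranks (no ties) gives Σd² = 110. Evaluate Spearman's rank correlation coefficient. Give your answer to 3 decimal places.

ρ = 1 − 6Σd² / [n(n²−1)] = 1 − 6×110 / (8×63)
  = 1 − 660/504 = 1 − 1.3095 ≈ -0.310

-0.310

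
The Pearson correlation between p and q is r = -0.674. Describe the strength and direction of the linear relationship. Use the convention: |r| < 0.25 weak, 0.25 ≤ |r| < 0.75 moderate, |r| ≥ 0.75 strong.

moderate negative

r = -0.674 < 0 so the relationship is negative.
|r| = 0.674, which falls in the moderate range.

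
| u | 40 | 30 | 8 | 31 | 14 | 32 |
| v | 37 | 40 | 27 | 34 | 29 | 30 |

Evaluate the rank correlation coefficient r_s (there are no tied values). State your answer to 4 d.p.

Rank u: 6, 3, 1, 4, 2, 5
Rank v: 5, 6, 1, 4, 2, 3
d = rank(u) − rank(v): 1, -3, 0, 0, 0, 2; Σd² = 14
ρ = 1 − 6Σd² / [n(n²−1)] = 1 − 6×14 / (6×35) = 1 − 84/210 ≈ 0.6000

0.6000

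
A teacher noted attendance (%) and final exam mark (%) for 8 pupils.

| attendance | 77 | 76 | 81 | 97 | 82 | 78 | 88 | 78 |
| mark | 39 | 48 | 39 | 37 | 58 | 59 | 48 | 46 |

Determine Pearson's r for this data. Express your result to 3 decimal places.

n = 8, Σx = 657, Σy = 374, Σx² = 54311, Σy² = 17980, Σxy = 30569
nΣxy − ΣxΣy = 244552 − 245718 = -1166
nΣx² − (Σx)² = 434488 − 431649 = 2839; nΣy² − (Σy)² = 143840 − 139876 = 3964
r = -1166 / √(2839 × 3964) = -1166 / 3354.6678 ≈ -0.348

-0.348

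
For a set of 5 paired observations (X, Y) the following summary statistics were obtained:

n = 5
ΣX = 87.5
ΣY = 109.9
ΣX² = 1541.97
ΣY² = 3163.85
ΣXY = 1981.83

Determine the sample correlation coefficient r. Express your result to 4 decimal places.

r = (nΣXY − ΣXΣY) / √[(nΣX² − (ΣX)²)(nΣY² − (ΣY)²)]
Numerator: 5×1981.83 − 87.5×109.9 = 292.9
Denominator: √[(7709.85 − 7656.25)(15819.25 − 12078.01)] = √[53.6 × 3741.24] = 447.8063
r = 292.9 / 447.8063 ≈ 0.6541

0.6541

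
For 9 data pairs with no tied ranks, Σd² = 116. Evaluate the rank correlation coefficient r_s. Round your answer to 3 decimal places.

ρ = 1 − 6Σd² / [n(n²−1)] = 1 − 6×116 / (9×80)
  = 1 − 696/720 = 1 − 0.9667 ≈ 0.033

0.033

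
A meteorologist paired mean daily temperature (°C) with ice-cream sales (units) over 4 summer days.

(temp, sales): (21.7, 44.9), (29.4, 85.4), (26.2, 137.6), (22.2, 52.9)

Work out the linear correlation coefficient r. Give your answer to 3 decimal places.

0.622

n = 4, Σx = 99.5, Σy = 320.8, Σx² = 2514.53, Σy² = 31041.34, Σxy = 8264.59
nΣxy − ΣxΣy = 33058.36 − 31919.6 = 1138.76
nΣx² − (Σx)² = 10058.12 − 9900.25 = 157.87; nΣy² − (Σy)² = 124165.36 − 102912.64 = 21252.72
r = 1138.76 / √(157.87 × 21252.72) = 1138.76 / 1831.7115 ≈ 0.622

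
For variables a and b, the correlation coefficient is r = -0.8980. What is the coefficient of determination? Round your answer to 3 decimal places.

0.806

r² = (-0.8980)² = 0.806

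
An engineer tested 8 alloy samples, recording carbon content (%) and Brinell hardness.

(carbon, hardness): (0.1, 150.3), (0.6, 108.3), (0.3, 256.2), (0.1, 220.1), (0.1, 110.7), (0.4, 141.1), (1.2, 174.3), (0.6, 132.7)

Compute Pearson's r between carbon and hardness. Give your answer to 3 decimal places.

n = 8, Σx = 3.4, Σy = 1293.7, Σx² = 2.44, Σy² = 228554.91, Σxy = 535.17
nΣxy − ΣxΣy = 4281.36 − 4398.58 = -117.22
nΣx² − (Σx)² = 19.52 − 11.56 = 7.96; nΣy² − (Σy)² = 1828439.28 − 1673659.69 = 154779.59
r = -117.22 / √(7.96 × 154779.59) = -117.22 / 1109.9755 ≈ -0.106

-0.106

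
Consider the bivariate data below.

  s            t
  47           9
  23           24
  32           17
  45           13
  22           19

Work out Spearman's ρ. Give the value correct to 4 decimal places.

Rank s: 5, 2, 3, 4, 1
Rank t: 1, 5, 3, 2, 4
d = rank(s) − rank(t): 4, -3, 0, 2, -3; Σd² = 38
ρ = 1 − 6Σd² / [n(n²−1)] = 1 − 6×38 / (5×24) = 1 − 228/120 ≈ -0.9000

-0.9000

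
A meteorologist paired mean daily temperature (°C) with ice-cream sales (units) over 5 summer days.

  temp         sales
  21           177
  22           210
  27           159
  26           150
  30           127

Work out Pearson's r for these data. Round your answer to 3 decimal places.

-0.867

n = 5, Σx = 126, Σy = 823, Σx² = 3230, Σy² = 139339, Σxy = 20340
nΣxy − ΣxΣy = 101700 − 103698 = -1998
nΣx² − (Σx)² = 16150 − 15876 = 274; nΣy² − (Σy)² = 696695 − 677329 = 19366
r = -1998 / √(274 × 19366) = -1998 / 2303.5373 ≈ -0.867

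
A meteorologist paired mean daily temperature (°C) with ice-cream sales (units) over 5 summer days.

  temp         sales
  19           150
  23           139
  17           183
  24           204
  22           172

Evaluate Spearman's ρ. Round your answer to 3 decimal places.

0.100

Rank temp: 2, 4, 1, 5, 3
Rank sales: 2, 1, 4, 5, 3
d = rank(temp) − rank(sales): 0, 3, -3, 0, 0; Σd² = 18
ρ = 1 − 6Σd² / [n(n²−1)] = 1 − 6×18 / (5×24) = 1 − 108/120 ≈ 0.100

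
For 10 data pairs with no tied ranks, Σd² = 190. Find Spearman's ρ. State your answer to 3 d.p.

-0.152

ρ = 1 − 6Σd² / [n(n²−1)] = 1 − 6×190 / (10×99)
  = 1 − 1140/990 = 1 − 1.1515 ≈ -0.152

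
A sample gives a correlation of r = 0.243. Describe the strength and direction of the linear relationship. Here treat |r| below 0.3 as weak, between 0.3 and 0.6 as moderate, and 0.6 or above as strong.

weak positive

r = 0.243 > 0 so the relationship is positive.
|r| = 0.243, which falls in the weak range.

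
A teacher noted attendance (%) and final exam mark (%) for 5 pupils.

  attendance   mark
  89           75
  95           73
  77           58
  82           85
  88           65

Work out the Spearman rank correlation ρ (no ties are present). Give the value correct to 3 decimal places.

Rank attendance: 4, 5, 1, 2, 3
Rank mark: 4, 3, 1, 5, 2
d = rank(attendance) − rank(mark): 0, 2, 0, -3, 1; Σd² = 14
ρ = 1 − 6Σd² / [n(n²−1)] = 1 − 6×14 / (5×24) = 1 − 84/120 ≈ 0.300

0.300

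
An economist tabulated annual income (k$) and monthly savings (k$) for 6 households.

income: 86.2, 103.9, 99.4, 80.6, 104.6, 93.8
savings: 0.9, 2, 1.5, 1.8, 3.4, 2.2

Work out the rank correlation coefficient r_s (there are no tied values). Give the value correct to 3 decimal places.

0.600

Rank income: 2, 5, 4, 1, 6, 3
Rank savings: 1, 4, 2, 3, 6, 5
d = rank(income) − rank(savings): 1, 1, 2, -2, 0, -2; Σd² = 14
ρ = 1 − 6Σd² / [n(n²−1)] = 1 − 6×14 / (6×35) = 1 − 84/210 ≈ 0.600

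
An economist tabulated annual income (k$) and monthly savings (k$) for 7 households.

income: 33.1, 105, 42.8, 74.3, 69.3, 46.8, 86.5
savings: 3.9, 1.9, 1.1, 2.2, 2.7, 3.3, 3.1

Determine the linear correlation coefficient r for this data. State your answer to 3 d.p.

-0.283

n = 7, Σx = 457.8, Σy = 18.2, Σx² = 33947.92, Σy² = 52.66, Σxy = 1148.83
nΣxy − ΣxΣy = 8041.81 − 8331.96 = -290.15
nΣx² − (Σx)² = 237635.44 − 209580.84 = 28054.6; nΣy² − (Σy)² = 368.62 − 331.24 = 37.38
r = -290.15 / √(28054.6 × 37.38) = -290.15 / 1024.0512 ≈ -0.283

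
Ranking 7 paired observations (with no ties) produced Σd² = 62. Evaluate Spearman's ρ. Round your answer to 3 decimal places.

ρ = 1 − 6Σd² / [n(n²−1)] = 1 − 6×62 / (7×48)
  = 1 − 372/336 = 1 − 1.1071 ≈ -0.107

-0.107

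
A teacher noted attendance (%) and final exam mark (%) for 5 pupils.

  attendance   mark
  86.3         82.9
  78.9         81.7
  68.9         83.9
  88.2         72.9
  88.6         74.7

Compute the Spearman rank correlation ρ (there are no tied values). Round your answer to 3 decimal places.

-0.800

Rank attendance: 3, 2, 1, 4, 5
Rank mark: 4, 3, 5, 1, 2
d = rank(attendance) − rank(mark): -1, -1, -4, 3, 3; Σd² = 36
ρ = 1 − 6Σd² / [n(n²−1)] = 1 − 6×36 / (5×24) = 1 − 216/120 ≈ -0.800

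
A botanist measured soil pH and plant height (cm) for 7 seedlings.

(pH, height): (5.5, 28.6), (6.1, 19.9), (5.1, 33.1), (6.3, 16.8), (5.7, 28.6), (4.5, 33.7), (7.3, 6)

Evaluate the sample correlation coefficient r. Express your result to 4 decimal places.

n = 7, Σx = 40.5, Σy = 166.7, Σx² = 239.19, Σy² = 4581.47, Σxy = 911.81
nΣxy − ΣxΣy = 6382.67 − 6751.35 = -368.68
nΣx² − (Σx)² = 1674.33 − 1640.25 = 34.08; nΣy² − (Σy)² = 32070.29 − 27788.89 = 4281.4
r = -368.68 / √(34.08 × 4281.4) = -368.68 / 381.9818 ≈ -0.9652

-0.9652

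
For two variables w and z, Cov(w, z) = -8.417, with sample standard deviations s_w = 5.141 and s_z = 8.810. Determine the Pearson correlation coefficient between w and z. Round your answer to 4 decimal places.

-0.1858

r = Cov(w,z) / (s_w · s_z) = -8.417 / (5.141 × 8.810)
  = -8.417 / 45.2922 ≈ -0.1858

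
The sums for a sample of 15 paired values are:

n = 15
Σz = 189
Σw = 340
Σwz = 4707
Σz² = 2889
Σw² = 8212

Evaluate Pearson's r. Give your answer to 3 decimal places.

0.835

r = (nΣwz − ΣwΣz) / √[(nΣw² − (Σw)²)(nΣz² − (Σz)²)]
Numerator: 15×4707 − 340×189 = 6345
Denominator: √[(123180 − 115600)(43335 − 35721)] = √[7580 × 7614] = 7596.9810
r = 6345 / 7596.9810 ≈ 0.835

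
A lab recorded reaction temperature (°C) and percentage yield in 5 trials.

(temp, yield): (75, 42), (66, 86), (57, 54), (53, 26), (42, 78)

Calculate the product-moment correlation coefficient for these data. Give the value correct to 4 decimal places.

-0.1610

n = 5, Σx = 293, Σy = 286, Σx² = 17803, Σy² = 18836, Σxy = 16558
nΣxy − ΣxΣy = 82790 − 83798 = -1008
nΣx² − (Σx)² = 89015 − 85849 = 3166; nΣy² − (Σy)² = 94180 − 81796 = 12384
r = -1008 / √(3166 × 12384) = -1008 / 6261.6087 ≈ -0.1610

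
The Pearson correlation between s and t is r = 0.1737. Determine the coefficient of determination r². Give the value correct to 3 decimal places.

r² = (0.1737)² = 0.030

0.030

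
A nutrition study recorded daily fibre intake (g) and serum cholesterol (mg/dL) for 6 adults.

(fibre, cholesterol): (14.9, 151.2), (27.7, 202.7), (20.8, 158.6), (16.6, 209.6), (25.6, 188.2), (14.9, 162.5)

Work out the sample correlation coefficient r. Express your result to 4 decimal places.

n = 6, Σx = 120.5, Σy = 1072.8, Σx² = 2574.87, Σy² = 194860.34, Σxy = 21885.08
nΣxy − ΣxΣy = 131310.48 − 129272.4 = 2038.08
nΣx² − (Σx)² = 15449.22 − 14520.25 = 928.97; nΣy² − (Σy)² = 1169162.04 − 1150899.84 = 18262.2
r = 2038.08 / √(928.97 × 18262.2) = 2038.08 / 4118.8634 ≈ 0.4948

0.4948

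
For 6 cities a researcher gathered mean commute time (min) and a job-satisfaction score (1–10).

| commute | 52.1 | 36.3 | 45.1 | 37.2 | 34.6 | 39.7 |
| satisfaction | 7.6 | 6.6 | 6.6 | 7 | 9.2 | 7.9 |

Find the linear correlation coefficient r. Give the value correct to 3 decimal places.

n = 6, Σx = 245, Σy = 44.9, Σx² = 10223.2, Σy² = 340.93, Σxy = 1825.55
nΣxy − ΣxΣy = 10953.3 − 11000.5 = -47.2
nΣx² − (Σx)² = 61339.2 − 60025 = 1314.2; nΣy² − (Σy)² = 2045.58 − 2016.01 = 29.57
r = -47.2 / √(1314.2 × 29.57) = -47.2 / 197.1317 ≈ -0.239

-0.239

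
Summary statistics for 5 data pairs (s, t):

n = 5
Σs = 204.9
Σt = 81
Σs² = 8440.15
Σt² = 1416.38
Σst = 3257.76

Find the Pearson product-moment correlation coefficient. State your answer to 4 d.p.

-0.9169

r = (nΣst − ΣsΣt) / √[(nΣs² − (Σs)²)(nΣt² − (Σt)²)]
Numerator: 5×3257.76 − 204.9×81 = -308.1
Denominator: √[(42200.75 − 41984.01)(7081.9 − 6561)] = √[216.74 × 520.9] = 336.0058
r = -308.1 / 336.0058 ≈ -0.9169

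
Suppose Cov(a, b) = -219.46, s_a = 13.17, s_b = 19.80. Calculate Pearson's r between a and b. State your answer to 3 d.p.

-0.842

r = Cov(a,b) / (s_a · s_b) = -219.46 / (13.17 × 19.80)
  = -219.46 / 260.7660 ≈ -0.842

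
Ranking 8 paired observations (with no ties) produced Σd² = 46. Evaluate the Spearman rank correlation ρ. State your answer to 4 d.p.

0.4524

ρ = 1 − 6Σd² / [n(n²−1)] = 1 − 6×46 / (8×63)
  = 1 − 276/504 = 1 − 0.54762 ≈ 0.4524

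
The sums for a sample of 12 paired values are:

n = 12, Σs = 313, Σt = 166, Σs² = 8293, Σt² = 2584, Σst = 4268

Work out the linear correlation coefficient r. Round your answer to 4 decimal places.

-0.3211

r = (nΣst − ΣsΣt) / √[(nΣs² − (Σs)²)(nΣt² − (Σt)²)]
Numerator: 12×4268 − 313×166 = -742
Denominator: √[(99516 − 97969)(31008 − 27556)] = √[1547 × 3452] = 2310.8968
r = -742 / 2310.8968 ≈ -0.3211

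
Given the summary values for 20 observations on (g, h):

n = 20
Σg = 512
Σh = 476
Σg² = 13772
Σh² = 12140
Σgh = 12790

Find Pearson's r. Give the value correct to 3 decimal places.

r = (nΣgh − ΣgΣh) / √[(nΣg² − (Σg)²)(nΣh² − (Σh)²)]
Numerator: 20×12790 − 512×476 = 12088
Denominator: √[(275440 − 262144)(242800 − 226576)] = √[13296 × 16224] = 14687.2157
r = 12088 / 14687.2157 ≈ 0.823

0.823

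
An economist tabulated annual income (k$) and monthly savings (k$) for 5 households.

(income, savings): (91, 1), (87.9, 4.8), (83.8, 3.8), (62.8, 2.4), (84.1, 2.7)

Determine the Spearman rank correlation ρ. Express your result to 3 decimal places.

-0.100

Rank income: 5, 4, 2, 1, 3
Rank savings: 1, 5, 4, 2, 3
d = rank(income) − rank(savings): 4, -1, -2, -1, 0; Σd² = 22
ρ = 1 − 6Σd² / [n(n²−1)] = 1 − 6×22 / (5×24) = 1 − 132/120 ≈ -0.100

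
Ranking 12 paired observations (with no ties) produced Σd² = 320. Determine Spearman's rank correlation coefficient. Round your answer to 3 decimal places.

ρ = 1 − 6Σd² / [n(n²−1)] = 1 − 6×320 / (12×143)
  = 1 − 1920/1716 = 1 − 1.1189 ≈ -0.119

-0.119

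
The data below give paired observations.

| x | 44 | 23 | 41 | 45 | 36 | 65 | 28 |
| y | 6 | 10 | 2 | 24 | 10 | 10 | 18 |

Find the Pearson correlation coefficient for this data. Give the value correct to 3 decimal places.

n = 7, Σx = 282, Σy = 80, Σx² = 12476, Σy² = 1240, Σxy = 3170
nΣxy − ΣxΣy = 22190 − 22560 = -370
nΣx² − (Σx)² = 87332 − 79524 = 7808; nΣy² − (Σy)² = 8680 − 6400 = 2280
r = -370 / √(7808 × 2280) = -370 / 4219.2701 ≈ -0.088

-0.088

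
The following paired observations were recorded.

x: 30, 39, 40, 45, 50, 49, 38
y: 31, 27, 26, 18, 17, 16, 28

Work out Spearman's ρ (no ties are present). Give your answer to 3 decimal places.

-0.964

Rank x: 1, 3, 4, 5, 7, 6, 2
Rank y: 7, 5, 4, 3, 2, 1, 6
d = rank(x) − rank(y): -6, -2, 0, 2, 5, 5, -4; Σd² = 110
ρ = 1 − 6Σd² / [n(n²−1)] = 1 − 6×110 / (7×48) = 1 − 660/336 ≈ -0.964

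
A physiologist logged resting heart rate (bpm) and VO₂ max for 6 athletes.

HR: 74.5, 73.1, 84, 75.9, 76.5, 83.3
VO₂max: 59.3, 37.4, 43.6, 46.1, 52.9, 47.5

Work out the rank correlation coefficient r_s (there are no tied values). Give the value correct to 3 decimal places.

Rank HR: 2, 1, 6, 3, 4, 5
Rank VO₂max: 6, 1, 2, 3, 5, 4
d = rank(HR) − rank(VO₂max): -4, 0, 4, 0, -1, 1; Σd² = 34
ρ = 1 − 6Σd² / [n(n²−1)] = 1 − 6×34 / (6×35) = 1 − 204/210 ≈ 0.029

0.029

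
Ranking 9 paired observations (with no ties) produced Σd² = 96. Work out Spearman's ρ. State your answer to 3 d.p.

0.200

ρ = 1 − 6Σd² / [n(n²−1)] = 1 − 6×96 / (9×80)
  = 1 − 576/720 = 1 − 0.8000 ≈ 0.200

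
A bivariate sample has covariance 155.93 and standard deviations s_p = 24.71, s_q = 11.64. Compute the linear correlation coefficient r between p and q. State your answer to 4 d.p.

r = Cov(p,q) / (s_p · s_q) = 155.93 / (24.71 × 11.64)
  = 155.93 / 287.6244 ≈ 0.5421

0.5421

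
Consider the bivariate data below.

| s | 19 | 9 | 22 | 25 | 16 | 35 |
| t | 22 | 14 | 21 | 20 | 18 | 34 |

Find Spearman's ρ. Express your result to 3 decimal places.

Rank s: 3, 1, 4, 5, 2, 6
Rank t: 5, 1, 4, 3, 2, 6
d = rank(s) − rank(t): -2, 0, 0, 2, 0, 0; Σd² = 8
ρ = 1 − 6Σd² / [n(n²−1)] = 1 − 6×8 / (6×35) = 1 − 48/210 ≈ 0.771

0.771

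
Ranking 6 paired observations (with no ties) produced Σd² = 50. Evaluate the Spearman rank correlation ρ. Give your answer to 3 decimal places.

ρ = 1 − 6Σd² / [n(n²−1)] = 1 − 6×50 / (6×35)
  = 1 − 300/210 = 1 − 1.4286 ≈ -0.429

-0.429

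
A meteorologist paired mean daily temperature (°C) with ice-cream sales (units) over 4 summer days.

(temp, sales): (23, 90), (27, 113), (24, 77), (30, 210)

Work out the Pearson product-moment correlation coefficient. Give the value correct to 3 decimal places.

n = 4, Σx = 104, Σy = 490, Σx² = 2734, Σy² = 70898, Σxy = 13269
nΣxy − ΣxΣy = 53076 − 50960 = 2116
nΣx² − (Σx)² = 10936 − 10816 = 120; nΣy² − (Σy)² = 283592 − 240100 = 43492
r = 2116 / √(120 × 43492) = 2116 / 2284.5218 ≈ 0.926

0.926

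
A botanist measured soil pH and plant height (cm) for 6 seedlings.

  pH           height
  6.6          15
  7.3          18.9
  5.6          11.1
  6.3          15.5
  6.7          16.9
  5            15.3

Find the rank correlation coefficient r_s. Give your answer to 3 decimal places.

0.714

Rank pH: 4, 6, 2, 3, 5, 1
Rank height: 2, 6, 1, 4, 5, 3
d = rank(pH) − rank(height): 2, 0, 1, -1, 0, -2; Σd² = 10
ρ = 1 − 6Σd² / [n(n²−1)] = 1 − 6×10 / (6×35) = 1 − 60/210 ≈ 0.714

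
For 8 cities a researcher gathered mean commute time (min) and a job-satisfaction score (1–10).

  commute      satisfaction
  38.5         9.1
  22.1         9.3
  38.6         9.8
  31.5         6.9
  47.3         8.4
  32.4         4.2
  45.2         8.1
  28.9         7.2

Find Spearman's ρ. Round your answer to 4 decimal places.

0.1667

Rank commute: 5, 1, 6, 3, 8, 4, 7, 2
Rank satisfaction: 6, 7, 8, 2, 5, 1, 4, 3
d = rank(commute) − rank(satisfaction): -1, -6, -2, 1, 3, 3, 3, -1; Σd² = 70
ρ = 1 − 6Σd² / [n(n²−1)] = 1 − 6×70 / (8×63) = 1 − 420/504 ≈ 0.1667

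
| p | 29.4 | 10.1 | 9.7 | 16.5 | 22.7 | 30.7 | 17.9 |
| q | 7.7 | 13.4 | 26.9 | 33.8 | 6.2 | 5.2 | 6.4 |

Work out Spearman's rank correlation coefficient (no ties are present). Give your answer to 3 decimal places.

Rank p: 6, 2, 1, 3, 5, 7, 4
Rank q: 4, 5, 6, 7, 2, 1, 3
d = rank(p) − rank(q): 2, -3, -5, -4, 3, 6, 1; Σd² = 100
ρ = 1 − 6Σd² / [n(n²−1)] = 1 − 6×100 / (7×48) = 1 − 600/336 ≈ -0.786

-0.786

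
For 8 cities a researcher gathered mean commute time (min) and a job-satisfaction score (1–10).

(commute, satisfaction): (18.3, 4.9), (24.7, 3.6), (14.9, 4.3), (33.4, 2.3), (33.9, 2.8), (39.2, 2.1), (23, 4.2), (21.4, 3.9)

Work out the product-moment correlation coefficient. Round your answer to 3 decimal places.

n = 8, Σx = 208.8, Σy = 28.1, Σx² = 5955.36, Σy² = 105.85, Σxy = 676.78
nΣxy − ΣxΣy = 5414.24 − 5867.28 = -453.04
nΣx² − (Σx)² = 47642.88 − 43597.44 = 4045.44; nΣy² − (Σy)² = 846.8 − 789.61 = 57.19
r = -453.04 / √(4045.44 × 57.19) = -453.04 / 480.9976 ≈ -0.942

-0.942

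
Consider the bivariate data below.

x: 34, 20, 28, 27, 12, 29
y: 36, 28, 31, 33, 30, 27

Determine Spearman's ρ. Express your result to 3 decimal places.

0.314

Rank x: 6, 2, 4, 3, 1, 5
Rank y: 6, 2, 4, 5, 3, 1
d = rank(x) − rank(y): 0, 0, 0, -2, -2, 4; Σd² = 24
ρ = 1 − 6Σd² / [n(n²−1)] = 1 − 6×24 / (6×35) = 1 − 144/210 ≈ 0.314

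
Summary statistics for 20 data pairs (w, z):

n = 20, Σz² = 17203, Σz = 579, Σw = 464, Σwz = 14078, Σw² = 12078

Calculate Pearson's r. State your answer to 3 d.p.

r = (nΣwz − ΣwΣz) / √[(nΣw² − (Σw)²)(nΣz² − (Σz)²)]
Numerator: 20×14078 − 464×579 = 12904
Denominator: √[(241560 − 215296)(344060 − 335241)] = √[26264 × 8819] = 15219.1398
r = 12904 / 15219.1398 ≈ 0.848

0.848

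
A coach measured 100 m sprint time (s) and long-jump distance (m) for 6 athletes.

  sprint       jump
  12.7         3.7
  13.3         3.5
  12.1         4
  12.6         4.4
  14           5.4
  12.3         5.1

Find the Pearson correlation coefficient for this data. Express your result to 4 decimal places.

0.2821

n = 6, Σx = 77, Σy = 26.1, Σx² = 990.64, Σy² = 116.47, Σxy = 335.71
nΣxy − ΣxΣy = 2014.26 − 2009.7 = 4.56
nΣx² − (Σx)² = 5943.84 − 5929 = 14.84; nΣy² − (Σy)² = 698.82 − 681.21 = 17.61
r = 4.56 / √(14.84 × 17.61) = 4.56 / 16.1658 ≈ 0.2821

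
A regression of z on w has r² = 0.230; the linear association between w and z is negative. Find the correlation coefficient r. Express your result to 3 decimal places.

|r| = √0.230 = 0.480
The association is negative, so r = −0.480.

-0.480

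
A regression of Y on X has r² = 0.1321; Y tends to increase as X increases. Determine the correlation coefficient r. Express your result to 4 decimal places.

|r| = √0.1321 = 0.3635
The association is positive, so r = 0.3635.

0.3635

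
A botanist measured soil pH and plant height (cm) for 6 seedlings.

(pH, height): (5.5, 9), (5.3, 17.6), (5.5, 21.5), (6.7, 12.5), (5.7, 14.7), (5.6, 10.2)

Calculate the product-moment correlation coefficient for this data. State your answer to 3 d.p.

n = 6, Σx = 34.3, Σy = 85.5, Σx² = 197.33, Σy² = 1329.39, Σxy = 485.69
nΣxy − ΣxΣy = 2914.14 − 2932.65 = -18.51
nΣx² − (Σx)² = 1183.98 − 1176.49 = 7.49; nΣy² − (Σy)² = 7976.34 − 7310.25 = 666.09
r = -18.51 / √(7.49 × 666.09) = -18.51 / 70.6330 ≈ -0.262

-0.262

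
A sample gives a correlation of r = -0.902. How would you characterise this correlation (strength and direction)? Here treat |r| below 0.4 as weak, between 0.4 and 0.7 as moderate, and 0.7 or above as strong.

strong negative

r = -0.902 < 0 so the relationship is negative.
|r| = 0.902, which falls in the strong range.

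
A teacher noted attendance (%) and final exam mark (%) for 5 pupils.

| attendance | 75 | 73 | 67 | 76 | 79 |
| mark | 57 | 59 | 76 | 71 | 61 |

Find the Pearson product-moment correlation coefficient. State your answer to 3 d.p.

n = 5, Σx = 370, Σy = 324, Σx² = 27460, Σy² = 21268, Σxy = 23889
nΣxy − ΣxΣy = 119445 − 119880 = -435
nΣx² − (Σx)² = 137300 − 136900 = 400; nΣy² − (Σy)² = 106340 − 104976 = 1364
r = -435 / √(400 × 1364) = -435 / 738.6474 ≈ -0.589

-0.589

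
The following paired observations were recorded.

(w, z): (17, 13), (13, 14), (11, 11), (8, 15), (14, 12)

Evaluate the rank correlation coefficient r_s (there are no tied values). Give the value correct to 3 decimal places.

-0.300

Rank w: 5, 3, 2, 1, 4
Rank z: 3, 4, 1, 5, 2
d = rank(w) − rank(z): 2, -1, 1, -4, 2; Σd² = 26
ρ = 1 − 6Σd² / [n(n²−1)] = 1 − 6×26 / (5×24) = 1 − 156/120 ≈ -0.300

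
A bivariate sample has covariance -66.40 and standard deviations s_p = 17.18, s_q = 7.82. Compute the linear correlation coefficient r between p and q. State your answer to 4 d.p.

r = Cov(p,q) / (s_p · s_q) = -66.40 / (17.18 × 7.82)
  = -66.40 / 134.3476 ≈ -0.4942

-0.4942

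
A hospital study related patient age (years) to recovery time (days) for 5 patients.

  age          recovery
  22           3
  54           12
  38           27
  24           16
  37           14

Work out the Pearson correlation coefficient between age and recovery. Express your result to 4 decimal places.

n = 5, Σx = 175, Σy = 72, Σx² = 6789, Σy² = 1334, Σxy = 2642
nΣxy − ΣxΣy = 13210 − 12600 = 610
nΣx² − (Σx)² = 33945 − 30625 = 3320; nΣy² − (Σy)² = 6670 − 5184 = 1486
r = 610 / √(3320 × 1486) = 610 / 2221.1529 ≈ 0.2746

0.2746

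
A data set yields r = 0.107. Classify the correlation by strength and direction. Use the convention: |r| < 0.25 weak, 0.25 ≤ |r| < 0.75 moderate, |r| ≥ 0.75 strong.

weak positive

r = 0.107 > 0 so the relationship is positive.
|r| = 0.107, which falls in the weak range.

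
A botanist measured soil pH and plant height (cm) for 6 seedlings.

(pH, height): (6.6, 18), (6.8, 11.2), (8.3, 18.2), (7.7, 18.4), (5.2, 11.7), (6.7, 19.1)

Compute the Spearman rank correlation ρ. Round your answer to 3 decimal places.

Rank pH: 2, 4, 6, 5, 1, 3
Rank height: 3, 1, 4, 5, 2, 6
d = rank(pH) − rank(height): -1, 3, 2, 0, -1, -3; Σd² = 24
ρ = 1 − 6Σd² / [n(n²−1)] = 1 − 6×24 / (6×35) = 1 − 144/210 ≈ 0.314

0.314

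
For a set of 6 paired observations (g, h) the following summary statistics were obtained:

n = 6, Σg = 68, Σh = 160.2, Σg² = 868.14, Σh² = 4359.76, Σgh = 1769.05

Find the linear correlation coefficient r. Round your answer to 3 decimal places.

r = (nΣgh − ΣgΣh) / √[(nΣg² − (Σg)²)(nΣh² − (Σh)²)]
Numerator: 6×1769.05 − 68×160.2 = -279.3
Denominator: √[(5208.84 − 4624)(26158.56 − 25664.04)] = √[584.84 × 494.52] = 537.7872
r = -279.3 / 537.7872 ≈ -0.519

-0.519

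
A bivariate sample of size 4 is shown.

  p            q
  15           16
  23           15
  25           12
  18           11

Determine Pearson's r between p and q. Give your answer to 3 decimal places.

-0.321

n = 4, Σp = 81, Σq = 54, Σp² = 1703, Σq² = 746, Σpq = 1083
nΣpq − ΣpΣq = 4332 − 4374 = -42
nΣp² − (Σp)² = 6812 − 6561 = 251; nΣq² − (Σq)² = 2984 − 2916 = 68
r = -42 / √(251 × 68) = -42 / 130.6446 ≈ -0.321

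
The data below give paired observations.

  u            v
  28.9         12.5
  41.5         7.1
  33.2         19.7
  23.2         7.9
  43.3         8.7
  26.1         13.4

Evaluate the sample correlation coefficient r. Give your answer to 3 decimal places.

n = 6, Σu = 196.2, Σv = 69.3, Σu² = 6754.04, Σv² = 912.41, Σuv = 2219.67
nΣuv − ΣuΣv = 13318.02 − 13596.66 = -278.64
nΣu² − (Σu)² = 40524.24 − 38494.44 = 2029.8; nΣv² − (Σv)² = 5474.46 − 4802.49 = 671.97
r = -278.64 / √(2029.8 × 671.97) = -278.64 / 1167.8890 ≈ -0.239

-0.239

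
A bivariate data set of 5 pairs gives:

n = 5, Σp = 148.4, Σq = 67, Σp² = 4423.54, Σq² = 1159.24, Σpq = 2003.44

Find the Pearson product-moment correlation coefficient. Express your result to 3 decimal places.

0.211

r = (nΣpq − ΣpΣq) / √[(nΣp² − (Σp)²)(nΣq² − (Σq)²)]
Numerator: 5×2003.44 − 148.4×67 = 74.4
Denominator: √[(22117.7 − 22022.56)(5796.2 − 4489)] = √[95.14 × 1307.2] = 352.6571
r = 74.4 / 352.6571 ≈ 0.211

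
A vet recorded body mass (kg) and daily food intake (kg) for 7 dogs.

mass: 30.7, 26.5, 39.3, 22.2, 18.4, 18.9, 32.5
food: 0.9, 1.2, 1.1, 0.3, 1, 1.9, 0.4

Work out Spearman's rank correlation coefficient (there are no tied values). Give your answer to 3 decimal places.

Rank mass: 5, 4, 7, 3, 1, 2, 6
Rank food: 3, 6, 5, 1, 4, 7, 2
d = rank(mass) − rank(food): 2, -2, 2, 2, -3, -5, 4; Σd² = 66
ρ = 1 − 6Σd² / [n(n²−1)] = 1 − 6×66 / (7×48) = 1 − 396/336 ≈ -0.179

-0.179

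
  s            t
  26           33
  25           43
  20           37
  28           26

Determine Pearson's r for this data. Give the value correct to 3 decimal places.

-0.539

n = 4, Σs = 99, Σt = 139, Σs² = 2485, Σt² = 4983, Σst = 3401
nΣst − ΣsΣt = 13604 − 13761 = -157
nΣs² − (Σs)² = 9940 − 9801 = 139; nΣt² − (Σt)² = 19932 − 19321 = 611
r = -157 / √(139 × 611) = -157 / 291.4258 ≈ -0.539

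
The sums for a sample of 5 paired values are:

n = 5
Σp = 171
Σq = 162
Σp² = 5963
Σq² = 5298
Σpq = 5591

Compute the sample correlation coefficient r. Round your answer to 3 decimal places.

r = (nΣpq − ΣpΣq) / √[(nΣp² − (Σp)²)(nΣq² − (Σq)²)]
Numerator: 5×5591 − 171×162 = 253
Denominator: √[(29815 − 29241)(26490 − 26244)] = √[574 × 246] = 375.7712
r = 253 / 375.7712 ≈ 0.673

0.673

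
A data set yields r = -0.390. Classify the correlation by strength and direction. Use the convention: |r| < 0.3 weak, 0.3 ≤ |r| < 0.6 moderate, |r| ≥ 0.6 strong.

moderate negative

r = -0.390 < 0 so the relationship is negative.
|r| = 0.390, which falls in the moderate range.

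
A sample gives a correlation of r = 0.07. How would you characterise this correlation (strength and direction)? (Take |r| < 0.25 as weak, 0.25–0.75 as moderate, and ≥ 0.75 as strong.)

weak positive

r = 0.07 > 0 so the relationship is positive.
|r| = 0.07, which falls in the weak range.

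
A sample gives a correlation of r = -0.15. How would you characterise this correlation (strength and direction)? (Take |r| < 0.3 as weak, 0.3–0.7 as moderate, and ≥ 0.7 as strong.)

r = -0.15 < 0 so the relationship is negative.
|r| = 0.15, which falls in the weak range.

weak negative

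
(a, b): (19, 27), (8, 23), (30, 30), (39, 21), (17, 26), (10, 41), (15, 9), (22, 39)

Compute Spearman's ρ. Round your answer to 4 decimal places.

Rank a: 5, 1, 7, 8, 4, 2, 3, 6
Rank b: 5, 3, 6, 2, 4, 8, 1, 7
d = rank(a) − rank(b): 0, -2, 1, 6, 0, -6, 2, -1; Σd² = 82
ρ = 1 − 6Σd² / [n(n²−1)] = 1 − 6×82 / (8×63) = 1 − 492/504 ≈ 0.0238

0.0238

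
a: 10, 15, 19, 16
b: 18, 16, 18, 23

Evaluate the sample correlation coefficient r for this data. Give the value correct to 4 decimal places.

n = 4, Σa = 60, Σb = 75, Σa² = 942, Σb² = 1433, Σab = 1130
nΣab − ΣaΣb = 4520 − 4500 = 20
nΣa² − (Σa)² = 3768 − 3600 = 168; nΣb² − (Σb)² = 5732 − 5625 = 107
r = 20 / √(168 × 107) = 20 / 134.0746 ≈ 0.1492

0.1492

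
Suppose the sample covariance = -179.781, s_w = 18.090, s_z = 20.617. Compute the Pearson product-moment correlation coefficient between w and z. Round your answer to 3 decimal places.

-0.482

r = Cov(w,z) / (s_w · s_z) = -179.781 / (18.090 × 20.617)
  = -179.781 / 372.9615 ≈ -0.482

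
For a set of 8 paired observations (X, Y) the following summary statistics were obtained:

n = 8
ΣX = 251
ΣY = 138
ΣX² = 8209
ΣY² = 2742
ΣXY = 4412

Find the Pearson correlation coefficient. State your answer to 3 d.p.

r = (nΣXY − ΣXΣY) / √[(nΣX² − (ΣX)²)(nΣY² − (ΣY)²)]
Numerator: 8×4412 − 251×138 = 658
Denominator: √[(65672 − 63001)(21936 − 19044)] = √[2671 × 2892] = 2779.3042
r = 658 / 2779.3042 ≈ 0.237

0.237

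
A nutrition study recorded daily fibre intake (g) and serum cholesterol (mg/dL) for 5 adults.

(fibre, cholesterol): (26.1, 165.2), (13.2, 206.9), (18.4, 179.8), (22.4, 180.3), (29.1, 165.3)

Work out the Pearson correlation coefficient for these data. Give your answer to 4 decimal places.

n = 5, Σx = 109.2, Σy = 897.5, Σx² = 2542.58, Σy² = 162258.87, Σxy = 19200.07
nΣxy − ΣxΣy = 96000.35 − 98007 = -2006.65
nΣx² − (Σx)² = 12712.9 − 11924.64 = 788.26; nΣy² − (Σy)² = 811294.35 − 805506.25 = 5788.1
r = -2006.65 / √(788.26 × 5788.1) = -2006.65 / 2136.0074 ≈ -0.9394

-0.9394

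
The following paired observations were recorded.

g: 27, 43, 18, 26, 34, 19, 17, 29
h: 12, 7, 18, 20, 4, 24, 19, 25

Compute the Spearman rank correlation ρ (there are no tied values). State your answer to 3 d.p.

Rank g: 5, 8, 2, 4, 7, 3, 1, 6
Rank h: 3, 2, 4, 6, 1, 7, 5, 8
d = rank(g) − rank(h): 2, 6, -2, -2, 6, -4, -4, -2; Σd² = 120
ρ = 1 − 6Σd² / [n(n²−1)] = 1 − 6×120 / (8×63) = 1 − 720/504 ≈ -0.429

-0.429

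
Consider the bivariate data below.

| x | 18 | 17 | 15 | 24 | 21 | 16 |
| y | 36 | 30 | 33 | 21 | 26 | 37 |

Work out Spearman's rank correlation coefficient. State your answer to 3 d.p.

-0.714

Rank x: 4, 3, 1, 6, 5, 2
Rank y: 5, 3, 4, 1, 2, 6
d = rank(x) − rank(y): -1, 0, -3, 5, 3, -4; Σd² = 60
ρ = 1 − 6Σd² / [n(n²−1)] = 1 − 6×60 / (6×35) = 1 − 360/210 ≈ -0.714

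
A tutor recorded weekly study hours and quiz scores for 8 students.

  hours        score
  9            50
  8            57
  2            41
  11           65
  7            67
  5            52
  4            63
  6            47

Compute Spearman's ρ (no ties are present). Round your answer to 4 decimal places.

0.4286

Rank hours: 7, 6, 1, 8, 5, 3, 2, 4
Rank score: 3, 5, 1, 7, 8, 4, 6, 2
d = rank(hours) − rank(score): 4, 1, 0, 1, -3, -1, -4, 2; Σd² = 48
ρ = 1 − 6Σd² / [n(n²−1)] = 1 − 6×48 / (8×63) = 1 − 288/504 ≈ 0.4286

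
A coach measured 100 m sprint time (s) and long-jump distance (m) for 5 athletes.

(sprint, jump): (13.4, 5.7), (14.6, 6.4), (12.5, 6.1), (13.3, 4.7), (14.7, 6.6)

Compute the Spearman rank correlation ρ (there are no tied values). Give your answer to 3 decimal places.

0.700

Rank sprint: 3, 4, 1, 2, 5
Rank jump: 2, 4, 3, 1, 5
d = rank(sprint) − rank(jump): 1, 0, -2, 1, 0; Σd² = 6
ρ = 1 − 6Σd² / [n(n²−1)] = 1 − 6×6 / (5×24) = 1 − 36/120 ≈ 0.700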